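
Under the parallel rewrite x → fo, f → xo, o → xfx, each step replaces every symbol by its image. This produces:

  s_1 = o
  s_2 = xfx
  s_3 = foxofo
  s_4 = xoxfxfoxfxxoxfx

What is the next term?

Replace each of the 15 characters of xoxfxfoxfxxoxfx in place — fo xfx fo xo fo xo xfx fo xo fo fo xfx fo xo fo — and concatenate.

foxfxfoxofoxoxfxfoxofofoxfxfoxofo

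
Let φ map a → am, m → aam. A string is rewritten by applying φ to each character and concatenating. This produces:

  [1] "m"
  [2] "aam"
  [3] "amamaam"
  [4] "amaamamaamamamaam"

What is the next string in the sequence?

Rewriting the 17 symbols of amaamamaamamamaam one by one yields am aam am am aam am aam am am aam am aam am aam am am aam; concatenated:

amaamamamaamamaamamamaamamaamamaamamamaam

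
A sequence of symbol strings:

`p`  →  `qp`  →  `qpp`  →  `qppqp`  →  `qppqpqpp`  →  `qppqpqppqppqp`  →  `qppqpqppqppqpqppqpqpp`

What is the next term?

qppqpqppqppqpqppqpqppqppqpqppqppqp

From term 3 onward, concatenate the last term with the second-to-last: qp·p = qpp, qpp·qp = qppqp, …
Continuing: qppqpqppqppqpqppqpqpp · qppqpqppqppqp gives term 8.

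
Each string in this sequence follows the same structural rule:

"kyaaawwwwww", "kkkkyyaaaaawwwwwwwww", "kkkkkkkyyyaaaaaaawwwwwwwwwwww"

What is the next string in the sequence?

kkkkkkkkkkyyyyaaaaaaaaawwwwwwwwwwwwwww

Reading off run lengths: k runs 1, 4, 7; y runs 1, 2, 3; a runs 3, 5, 7; w runs 6, 9, 12 — each is linear in n (n = 1, 2, …).
Setting n = 4 gives 10, 4, 9, 15 characters in each block.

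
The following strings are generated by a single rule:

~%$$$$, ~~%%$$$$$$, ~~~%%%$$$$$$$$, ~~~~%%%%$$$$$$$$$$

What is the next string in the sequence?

The n-th term is n-1 ~'s then n-1 %'s then 2n $'s, where the shown terms are n = 2, 3, 4, 5.
Setting n = 6 gives 5, 5, 12 characters in each block.

~~~~~%%%%%$$$$$$$$$$$$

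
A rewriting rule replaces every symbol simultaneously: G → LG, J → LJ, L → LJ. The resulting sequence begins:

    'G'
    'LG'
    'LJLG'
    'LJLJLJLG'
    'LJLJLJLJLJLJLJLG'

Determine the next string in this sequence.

LJLJLJLJLJLJLJLJLJLJLJLJLJLJLJLG

Applying the rule to each of the 16 symbols of LJLJLJLJLJLJLJLG gives the pieces LJ LJ LJ LJ LJ LJ LJ LJ LJ LJ LJ LJ LJ LJ LJ LG, which concatenate to the answer.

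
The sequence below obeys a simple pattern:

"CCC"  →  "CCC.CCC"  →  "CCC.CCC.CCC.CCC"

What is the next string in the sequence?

CCC.CCC.CCC.CCC.CCC.CCC.CCC.CCC

s(k+1) = s(k)·.·s(k) — each term doubles the last with '.' between the halves.
So the next term is two copies of CCC.CCC.CCC.CCC with '.' between the halves.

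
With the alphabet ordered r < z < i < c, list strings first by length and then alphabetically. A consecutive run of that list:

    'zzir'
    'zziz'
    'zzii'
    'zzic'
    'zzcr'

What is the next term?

zzcz

Treat zzcr as a base-4 numeral over the given alphabet and add one, carrying through any trailing c's.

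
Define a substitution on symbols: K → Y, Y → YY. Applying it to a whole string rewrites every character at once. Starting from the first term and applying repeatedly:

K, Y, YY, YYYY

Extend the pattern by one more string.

YYYYYYYY

Rewriting each symbol of YYYY: Y→YY, Y→YY, Y→YY, Y→YY, which concatenates to YY YY YY YY.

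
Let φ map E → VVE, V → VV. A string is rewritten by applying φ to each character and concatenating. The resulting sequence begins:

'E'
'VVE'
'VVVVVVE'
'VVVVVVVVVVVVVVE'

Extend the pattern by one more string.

Applying the rule to each of the 15 symbols of VVVVVVVVVVVVVVE gives the pieces VV VV VV VV VV VV VV VV VV VV VV VV VV VV VVE, which concatenate to the answer.

VVVVVVVVVVVVVVVVVVVVVVVVVVVVVVE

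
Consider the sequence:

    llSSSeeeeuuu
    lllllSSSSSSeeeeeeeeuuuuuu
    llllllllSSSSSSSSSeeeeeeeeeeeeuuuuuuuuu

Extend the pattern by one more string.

lllllllllllSSSSSSSSSSSSeeeeeeeeeeeeeeeeuuuuuuuuuuuu

The n-th term is 3n-1 l's then 3n S's then 4n e's then 3n u's (n = 1, 2, …).
For the next term, n = 4, so the run lengths are 11, 12, 16, 12.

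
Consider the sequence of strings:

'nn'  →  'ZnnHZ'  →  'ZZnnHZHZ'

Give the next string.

Each term wraps the previous one in Z on the left and HZ on the right.
Applying this once more to ZZnnHZHZ:

ZZZnnHZHZHZ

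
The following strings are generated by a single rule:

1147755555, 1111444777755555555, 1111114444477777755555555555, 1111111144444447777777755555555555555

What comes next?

1111111111444444444777777777755555555555555555

Term n consists of 2n 1's, followed by 2n-1 4's, followed by 2n 7's, followed by 3n+2 5's (n = 1, 2, …).
At n = 5 the blocks have lengths 10, 9, 10, 17.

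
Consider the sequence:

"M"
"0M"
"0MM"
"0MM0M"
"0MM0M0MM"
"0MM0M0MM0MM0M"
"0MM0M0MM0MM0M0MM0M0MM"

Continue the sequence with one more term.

0MM0M0MM0MM0M0MM0M0MM0MM0M0MM0MM0M

Each term (from the third on) is the previous term followed by the one before it: term 3 = 0M·M = 0MM.
The next term joins 0MM0M0MM0MM0M0MM0M0MM and 0MM0M0MM0MM0M.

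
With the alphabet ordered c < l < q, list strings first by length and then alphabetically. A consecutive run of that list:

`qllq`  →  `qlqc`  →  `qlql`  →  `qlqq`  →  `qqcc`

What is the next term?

qqcl

Find the rightmost character of qqcc below q, bump it to the next letter, and reset everything to its right to c.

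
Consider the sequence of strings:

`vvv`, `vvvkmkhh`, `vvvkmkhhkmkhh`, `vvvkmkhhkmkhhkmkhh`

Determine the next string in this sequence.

The strings grow by a fixed suffix kmkhh each time.
So the next term is vvvkmkhhkmkhhkmkhh·kmkhh.

vvvkmkhhkmkhhkmkhhkmkhh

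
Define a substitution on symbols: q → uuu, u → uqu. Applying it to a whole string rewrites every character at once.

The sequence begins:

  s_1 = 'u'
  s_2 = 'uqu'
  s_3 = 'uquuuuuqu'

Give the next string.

Apply φ to uquuuuuqu symbol by symbol: u→uqu, q→uuu, u→uqu, u→uqu, u→uqu, u→uqu, u→uqu, q→uuu, u→uqu; joined: uqu uuu uqu uqu uqu uqu uqu uuu uqu.

uquuuuuquuquuquuquuquuuuuqu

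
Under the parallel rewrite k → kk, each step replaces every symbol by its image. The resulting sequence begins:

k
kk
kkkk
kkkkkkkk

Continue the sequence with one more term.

kkkkkkkkkkkkkkkk

Expanding kkkkkkkk: k→kk, k→kk, k→kk, k→kk, k→kk, k→kk, k→kk, k→kk. Concatenated: kk kk kk kk kk kk kk kk.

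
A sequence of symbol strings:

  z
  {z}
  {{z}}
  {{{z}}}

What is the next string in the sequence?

Every step adds { to the front and } to the end of the previous string.
Applying this once more to {{{z}}}:

{{{{z}}}}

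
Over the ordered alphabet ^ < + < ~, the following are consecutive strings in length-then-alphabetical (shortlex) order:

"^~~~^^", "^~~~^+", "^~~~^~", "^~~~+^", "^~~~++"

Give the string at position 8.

^~~~~+

Stepping forward 3 times from ^~~~++: ^~~~++ → ^~~~+~ → ^~~~~^, then the target.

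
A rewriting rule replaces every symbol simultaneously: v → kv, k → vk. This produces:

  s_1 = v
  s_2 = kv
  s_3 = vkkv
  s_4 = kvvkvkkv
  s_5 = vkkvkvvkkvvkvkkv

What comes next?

kvvkvkkvvkkvkvvkvkkvkvvkkvvkvkkv

Replace each of the 16 characters of vkkvkvvkkvvkvkkv in place — kv vk vk kv vk kv kv vk vk kv kv vk kv vk vk kv — and concatenate.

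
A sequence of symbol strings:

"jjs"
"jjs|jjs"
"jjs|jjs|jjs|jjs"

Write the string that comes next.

Each string is two copies of the previous one joined by '|'.
Doubling jjs|jjs|jjs|jjs with '|' between the halves:

jjs|jjs|jjs|jjs|jjs|jjs|jjs|jjs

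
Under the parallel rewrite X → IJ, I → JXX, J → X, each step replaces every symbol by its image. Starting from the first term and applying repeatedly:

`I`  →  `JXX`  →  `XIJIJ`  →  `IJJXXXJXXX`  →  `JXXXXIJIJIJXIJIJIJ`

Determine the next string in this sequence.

Rewriting the 18 symbols of JXXXXIJIJIJXIJIJIJ one by one yields X IJ IJ IJ IJ JXX X JXX X JXX X IJ JXX X JXX X JXX X; concatenated:

XIJIJIJIJJXXXJXXXJXXXIJJXXXJXXXJXXX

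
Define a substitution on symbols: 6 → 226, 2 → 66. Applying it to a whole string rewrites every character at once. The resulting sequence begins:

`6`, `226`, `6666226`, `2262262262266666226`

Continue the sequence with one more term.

66662266666226666622666662262262262262266666226

φ(2262262262266666226) expands symbol-by-symbol to 66 66 226 66 66 226 66 66 226 66 66 226 226 226 226 226 66 66 226; joining the 19 pieces gives the next term.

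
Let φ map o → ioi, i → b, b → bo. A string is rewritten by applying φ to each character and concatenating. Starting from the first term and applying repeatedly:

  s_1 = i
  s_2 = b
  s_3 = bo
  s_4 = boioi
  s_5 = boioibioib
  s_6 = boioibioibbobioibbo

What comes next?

boioibioibbobioibboboioibobioibboboioi

Replace each of the 19 characters of boioibioibbobioibbo in place — bo ioi b ioi b bo b ioi b bo bo ioi bo b ioi b bo bo ioi — and concatenate.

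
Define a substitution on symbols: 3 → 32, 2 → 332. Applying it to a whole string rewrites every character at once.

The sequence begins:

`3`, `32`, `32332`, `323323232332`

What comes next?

Apply φ to 323323232332 symbol by symbol: 3→32, 2→332, 3→32, 3→32, 2→332, 3→32, 2→332, 3→32, 2→332, 3→32, 3→32, 2→332; joined: 32 332 32 32 332 32 332 32 332 32 32 332.

32332323233232332323323232332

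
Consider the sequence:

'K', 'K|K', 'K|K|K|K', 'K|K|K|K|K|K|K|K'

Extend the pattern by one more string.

K|K|K|K|K|K|K|K|K|K|K|K|K|K|K|K

Every step duplicates the string with '|' between the halves.
So the next term is two copies of K|K|K|K|K|K|K|K with '|' between the halves.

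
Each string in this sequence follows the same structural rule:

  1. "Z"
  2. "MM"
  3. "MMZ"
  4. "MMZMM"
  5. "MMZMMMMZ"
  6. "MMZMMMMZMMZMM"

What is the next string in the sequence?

MMZMMMMZMMZMMMMZMMMMZ

From term 3 onward, concatenate the last term with the second-to-last: MM·Z = MMZ, MMZ·MM = MMZMM, …
The next term joins MMZMMMMZMMZMM and MMZMMMMZ.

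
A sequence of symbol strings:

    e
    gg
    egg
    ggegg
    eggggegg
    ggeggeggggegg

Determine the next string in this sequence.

eggggeggggeggeggggegg

From term 3 onward, concatenate the second-to-last term with the last: e·gg = egg, gg·egg = ggegg, …
The next term joins eggggegg and ggeggeggggegg.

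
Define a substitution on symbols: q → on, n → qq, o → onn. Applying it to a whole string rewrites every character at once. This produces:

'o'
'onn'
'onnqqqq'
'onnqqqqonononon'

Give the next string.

Applying the rule to each of the 15 symbols of onnqqqqonononon gives the pieces onn qq qq on on on on onn qq onn qq onn qq onn qq, which concatenate to the answer.

onnqqqqonononononnqqonnqqonnqqonnqq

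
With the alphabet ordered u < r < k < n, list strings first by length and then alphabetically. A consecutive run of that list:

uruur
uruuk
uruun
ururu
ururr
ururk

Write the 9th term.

urukr

Continuing the enumeration 3 steps past ururk: ururk → ururn → uruku → (answer).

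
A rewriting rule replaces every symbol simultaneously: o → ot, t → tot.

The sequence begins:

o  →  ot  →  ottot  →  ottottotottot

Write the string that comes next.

Applying the rule to each of the 13 symbols of ottottotottot gives the pieces ot tot tot ot tot tot ot tot ot tot tot ot tot, which concatenate to the answer.

ottottotottottotottotottottotottot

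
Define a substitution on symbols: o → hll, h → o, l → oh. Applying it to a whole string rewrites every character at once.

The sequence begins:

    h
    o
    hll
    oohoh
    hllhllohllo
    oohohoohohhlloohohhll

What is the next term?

φ(oohohoohohhlloohohhll) expands symbol-by-symbol to hll hll o hll o hll hll o hll o o oh oh hll hll o hll o o oh oh; joining the 21 pieces gives the next term.

hllhllohllohllhllohllooohohhllhllohllooohoh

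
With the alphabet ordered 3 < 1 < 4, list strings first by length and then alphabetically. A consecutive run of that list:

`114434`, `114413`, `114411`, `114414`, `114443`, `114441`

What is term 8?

Stepping forward 2 times from 114441: 114441 → 114444, then the target.

143333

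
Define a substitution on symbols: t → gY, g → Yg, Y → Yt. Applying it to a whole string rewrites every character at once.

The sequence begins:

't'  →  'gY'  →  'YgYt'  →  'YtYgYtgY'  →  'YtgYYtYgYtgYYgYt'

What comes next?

Replace each of the 16 characters of YtgYYtYgYtgYYgYt in place — Yt gY Yg Yt Yt gY Yt Yg Yt gY Yg Yt Yt Yg Yt gY — and concatenate.

YtgYYgYtYtgYYtYgYtgYYgYtYtYgYtgY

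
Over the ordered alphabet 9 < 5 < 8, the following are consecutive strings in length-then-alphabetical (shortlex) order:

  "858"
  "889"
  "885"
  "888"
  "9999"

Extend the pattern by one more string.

Treat 9999 as a base-3 numeral over the given alphabet and add one, carrying through any trailing 8's.

9995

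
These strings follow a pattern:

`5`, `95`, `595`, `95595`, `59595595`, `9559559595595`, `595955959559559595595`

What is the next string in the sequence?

9559559595595595955959559559595595

From term 3 onward, concatenate the second-to-last term with the last: 5·95 = 595, 95·595 = 95595, …
Continuing: 9559559595595 · 595955959559559595595 gives term 8.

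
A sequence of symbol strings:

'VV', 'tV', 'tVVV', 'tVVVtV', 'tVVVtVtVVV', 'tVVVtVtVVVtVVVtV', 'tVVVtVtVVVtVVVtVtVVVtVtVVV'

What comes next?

This is a Fibonacci-style word recurrence s(k) = s(k−1)·s(k−2): e.g. tV·VV = tVVV.
Continuing: tVVVtVtVVVtVVVtVtVVVtVtVVV · tVVVtVtVVVtVVVtV gives term 8.

tVVVtVtVVVtVVVtVtVVVtVtVVVtVVVtVtVVVtVVVtV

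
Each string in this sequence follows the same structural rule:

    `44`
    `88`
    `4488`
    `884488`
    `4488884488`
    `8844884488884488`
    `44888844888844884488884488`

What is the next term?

884488448888448844888844888844884488884488

From term 3 onward, concatenate the second-to-last term with the last: 44·88 = 4488, 88·4488 = 884488, …
Continuing: 8844884488884488 · 44888844888844884488884488 gives term 8.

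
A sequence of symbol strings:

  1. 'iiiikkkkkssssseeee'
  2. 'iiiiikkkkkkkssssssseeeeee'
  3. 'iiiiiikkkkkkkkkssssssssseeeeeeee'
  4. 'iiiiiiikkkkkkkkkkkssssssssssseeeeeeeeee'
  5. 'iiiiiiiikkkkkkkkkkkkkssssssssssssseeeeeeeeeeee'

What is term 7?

iiiiiiiiiikkkkkkkkkkkkkkkkkssssssssssssssssseeeeeeeeeeeeeeee

Reading off run lengths: i runs 4, 5, 6, 7, 8; k runs 5, 7, 9, 11, 13; s runs 5, 7, 9, 11, 13; e runs 4, 6, 8, 10, 12 — each is linear in n, where the shown terms are n = 2, 3, 4, 5, 6.
Setting n = 8 gives 10, 17, 17, 16 characters in each block.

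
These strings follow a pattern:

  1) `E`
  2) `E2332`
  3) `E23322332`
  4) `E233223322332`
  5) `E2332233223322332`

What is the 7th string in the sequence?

Every step adds 2332 to the end: s(k+1) = s(k)·2332.
From E2332233223322332, 2 further steps: E2332233223322332 → E23322332233223322332 → (answer).

E233223322332233223322332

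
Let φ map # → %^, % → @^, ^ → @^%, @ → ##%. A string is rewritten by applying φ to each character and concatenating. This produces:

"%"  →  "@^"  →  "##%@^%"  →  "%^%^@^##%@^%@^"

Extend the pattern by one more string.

@^@^%@^@^%##%@^%%^%^@^##%@^%@^##%@^%

Applying the rule to each of the 14 symbols of %^%^@^##%@^%@^ gives the pieces @^ @^% @^ @^% ##% @^% %^ %^ @^ ##% @^% @^ ##% @^%, which concatenate to the answer.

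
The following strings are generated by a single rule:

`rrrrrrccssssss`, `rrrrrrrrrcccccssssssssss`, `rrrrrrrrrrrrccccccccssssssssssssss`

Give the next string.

The n-th term is 3n+3 r's then 3n-1 c's then 4n+2 s's (n = 1, 2, …).
Setting n = 4 gives 15, 11, 18 characters in each block.

rrrrrrrrrrrrrrrcccccccccccssssssssssssssssss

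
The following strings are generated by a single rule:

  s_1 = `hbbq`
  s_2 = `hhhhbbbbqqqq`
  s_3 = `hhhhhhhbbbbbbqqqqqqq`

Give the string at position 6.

hhhhhhhhhhhhhhhhbbbbbbbbbbbbqqqqqqqqqqqqqqqq

Term n consists of 3n-2 h's, followed by 2n b's, followed by 3n-2 q's (n = 1, 2, …).
Setting n = 6 gives 16, 12, 16 characters in each block.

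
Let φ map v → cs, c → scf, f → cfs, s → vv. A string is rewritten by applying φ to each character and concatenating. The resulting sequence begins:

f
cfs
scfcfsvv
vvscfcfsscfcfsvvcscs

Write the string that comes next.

cscsvvscfcfsscfcfsvvvvscfcfsscfcfsvvcscsscfvvscfvv

Replace each of the 20 characters of vvscfcfsscfcfsvvcscs in place — cs cs vv scf cfs scf cfs vv vv scf cfs scf cfs vv cs cs scf vv scf vv — and concatenate.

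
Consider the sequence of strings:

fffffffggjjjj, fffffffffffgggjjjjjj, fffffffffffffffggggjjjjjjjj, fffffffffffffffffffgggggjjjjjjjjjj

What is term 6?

Reading off run lengths: f runs 7, 11, 15, 19; g runs 2, 3, 4, 5; j runs 4, 6, 8, 10 — each is linear in n (n = 1, 2, …).
For term 6, n = 6, so the run lengths are 27, 7, 14.

fffffffffffffffffffffffffffgggggggjjjjjjjjjjjjjj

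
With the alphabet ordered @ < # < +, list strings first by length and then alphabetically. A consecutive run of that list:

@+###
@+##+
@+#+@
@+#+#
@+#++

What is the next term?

The successor of @+#++ increments the rightmost position that isn't already + and resets every position after it to @.

@++@@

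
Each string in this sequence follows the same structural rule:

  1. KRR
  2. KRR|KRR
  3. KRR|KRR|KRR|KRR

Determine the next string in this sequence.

s(k+1) = s(k)·|·s(k) — each term doubles the last with '|' between the halves.
Doubling KRR|KRR|KRR|KRR with '|' between the halves:

KRR|KRR|KRR|KRR|KRR|KRR|KRR|KRR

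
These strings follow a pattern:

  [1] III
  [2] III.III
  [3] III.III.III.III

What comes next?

s(k+1) = s(k)·.·s(k) — each term doubles the last with '.' between the halves.
One more doubling of III.III.III.III gives the answer.

III.III.III.III.III.III.III.III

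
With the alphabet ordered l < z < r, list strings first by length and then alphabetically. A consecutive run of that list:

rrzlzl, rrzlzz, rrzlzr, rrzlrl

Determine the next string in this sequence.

Treat rrzlrl as a base-3 numeral over the given alphabet and add one, carrying through any trailing r's.

rrzlrz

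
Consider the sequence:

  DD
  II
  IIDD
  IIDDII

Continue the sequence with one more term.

This is a Fibonacci-style word recurrence s(k) = s(k−1)·s(k−2): e.g. II·DD = IIDD.
Continuing: IIDDII · IIDD gives term 5.

IIDDIIIIDD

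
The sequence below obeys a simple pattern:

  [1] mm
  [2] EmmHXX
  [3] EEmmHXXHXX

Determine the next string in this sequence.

Each term wraps the previous one in E on the left and HXX on the right.
So the next term is E·EEmmHXXHXX·HXX.

EEEmmHXXHXXHXX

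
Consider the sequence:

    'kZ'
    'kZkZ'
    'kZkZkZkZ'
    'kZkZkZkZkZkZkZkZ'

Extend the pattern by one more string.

Every step duplicates the string.
So the next term is two copies of kZkZkZkZkZkZkZkZ.

kZkZkZkZkZkZkZkZkZkZkZkZkZkZkZkZ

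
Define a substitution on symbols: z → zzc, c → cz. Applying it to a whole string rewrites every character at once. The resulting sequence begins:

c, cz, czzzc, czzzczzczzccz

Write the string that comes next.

φ(czzzczzczzccz) expands symbol-by-symbol to cz zzc zzc zzc cz zzc zzc cz zzc zzc cz cz zzc; joining the 13 pieces gives the next term.

czzzczzczzcczzzczzcczzzczzcczczzzc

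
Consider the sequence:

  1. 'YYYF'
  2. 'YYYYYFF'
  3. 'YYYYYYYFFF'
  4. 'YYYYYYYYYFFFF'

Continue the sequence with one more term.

YYYYYYYYYYYFFFFF

Term n consists of 2n+1 Y's, followed by n F's (n = 1, 2, …).
Setting n = 5 gives 11, 5 characters in each block.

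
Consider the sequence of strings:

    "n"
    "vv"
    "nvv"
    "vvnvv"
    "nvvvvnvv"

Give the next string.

vvnvvnvvvvnvv

This is a Fibonacci-style word recurrence s(k) = s(k−2)·s(k−1): e.g. n·vv = nvv.
Continuing: vvnvv · nvvvvnvv gives term 6.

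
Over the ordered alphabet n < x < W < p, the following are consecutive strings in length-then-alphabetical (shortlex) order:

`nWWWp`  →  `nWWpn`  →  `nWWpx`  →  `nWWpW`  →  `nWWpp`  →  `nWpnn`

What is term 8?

Stepping forward 2 times from nWpnn: nWpnn → nWpnx, then the target.

nWpnW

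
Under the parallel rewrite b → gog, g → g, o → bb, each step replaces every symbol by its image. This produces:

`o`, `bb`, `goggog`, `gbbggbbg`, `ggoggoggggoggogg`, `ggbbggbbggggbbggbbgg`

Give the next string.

gggoggoggggoggoggggggoggoggggoggoggg

φ(ggbbggbbggggbbggbbgg) expands symbol-by-symbol to g g gog gog g g gog gog g g g g gog gog g g gog gog g g; joining the 20 pieces gives the next term.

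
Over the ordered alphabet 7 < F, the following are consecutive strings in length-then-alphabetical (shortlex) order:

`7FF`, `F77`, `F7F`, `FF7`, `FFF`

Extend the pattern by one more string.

FFF is the last string of length 3, so the next is the first of length 4: 7 repeated 4 times.

7777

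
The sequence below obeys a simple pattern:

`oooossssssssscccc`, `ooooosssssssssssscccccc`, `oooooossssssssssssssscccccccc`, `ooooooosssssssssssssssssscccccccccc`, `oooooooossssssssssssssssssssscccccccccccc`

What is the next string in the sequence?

Each string has the form o^{n+2} s^{3n+3} c^{2n}, where the shown terms are n = 2, 3, 4, 5, 6.
Setting n = 7 gives 9, 24, 14 characters in each block.

ooooooooosssssssssssssssssssssssscccccccccccccc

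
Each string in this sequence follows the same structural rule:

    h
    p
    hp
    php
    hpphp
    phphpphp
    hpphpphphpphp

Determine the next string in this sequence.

phphpphphpphpphphpphp

From term 3 onward, concatenate the second-to-last term with the last: h·p = hp, p·hp = php, …
So term 8 is phphpphp·hpphpphphpphp.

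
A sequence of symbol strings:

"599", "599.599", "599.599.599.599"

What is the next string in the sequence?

s(k+1) = s(k)·.·s(k) — each term doubles the last with '.' between the halves.
Doubling 599.599.599.599 with '.' between the halves:

599.599.599.599.599.599.599.599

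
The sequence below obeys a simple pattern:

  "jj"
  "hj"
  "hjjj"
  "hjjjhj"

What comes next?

This is a Fibonacci-style word recurrence s(k) = s(k−1)·s(k−2): e.g. hj·jj = hjjj.
The next term joins hjjjhj and hjjj.

hjjjhjhjjj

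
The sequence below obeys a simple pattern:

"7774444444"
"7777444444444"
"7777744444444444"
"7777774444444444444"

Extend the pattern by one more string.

7777777444444444444444

Term n consists of n 7's, followed by 2n+1 4's, where the shown terms are n = 3, 4, 5, 6.
For the next term, n = 7, so the run lengths are 7, 15.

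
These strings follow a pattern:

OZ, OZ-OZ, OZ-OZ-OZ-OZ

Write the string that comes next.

s(k+1) = s(k)·-·s(k) — each term doubles the last with '-' between the halves.
So the next term is two copies of OZ-OZ-OZ-OZ with '-' between the halves.

OZ-OZ-OZ-OZ-OZ-OZ-OZ-OZ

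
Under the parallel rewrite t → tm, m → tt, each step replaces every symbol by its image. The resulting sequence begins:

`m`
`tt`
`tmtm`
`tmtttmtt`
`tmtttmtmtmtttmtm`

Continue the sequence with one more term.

Applying the rule to each of the 16 symbols of tmtttmtmtmtttmtm gives the pieces tm tt tm tm tm tt tm tt tm tt tm tm tm tt tm tt, which concatenate to the answer.

tmtttmtmtmtttmtttmtttmtmtmtttmtt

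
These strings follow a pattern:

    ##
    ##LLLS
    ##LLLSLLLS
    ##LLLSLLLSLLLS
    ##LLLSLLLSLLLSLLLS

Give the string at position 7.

##LLLSLLLSLLLSLLLSLLLSLLLS

The strings grow by a fixed suffix LLLS each time.
From ##LLLSLLLSLLLSLLLS, 2 further steps: ##LLLSLLLSLLLSLLLS → ##LLLSLLLSLLLSLLLSLLLS → (answer).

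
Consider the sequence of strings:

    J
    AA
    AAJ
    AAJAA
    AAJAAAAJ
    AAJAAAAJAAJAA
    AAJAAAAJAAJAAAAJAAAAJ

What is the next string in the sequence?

Each term (from the third on) is the previous term followed by the one before it: term 3 = AA·J = AAJ.
So term 8 is AAJAAAAJAAJAAAAJAAAAJ·AAJAAAAJAAJAA.

AAJAAAAJAAJAAAAJAAAAJAAJAAAAJAAJAA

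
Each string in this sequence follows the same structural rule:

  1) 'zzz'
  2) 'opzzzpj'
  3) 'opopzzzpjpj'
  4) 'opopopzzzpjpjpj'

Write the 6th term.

opopopopopzzzpjpjpjpjpj

Each term wraps the previous one in op on the left and pj on the right.
From opopopzzzpjpjpj, 2 further steps: opopopzzzpjpjpj → opopopopzzzpjpjpjpj → (answer).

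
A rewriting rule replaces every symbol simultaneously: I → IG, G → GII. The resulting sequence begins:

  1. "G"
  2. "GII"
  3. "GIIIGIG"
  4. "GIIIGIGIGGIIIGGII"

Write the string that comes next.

GIIIGIGIGGIIIGGIIIGGIIGIIIGIGIGGIIGIIIGIG

Applying the rule to each of the 17 symbols of GIIIGIGIGGIIIGGII gives the pieces GII IG IG IG GII IG GII IG GII GII IG IG IG GII GII IG IG, which concatenate to the answer.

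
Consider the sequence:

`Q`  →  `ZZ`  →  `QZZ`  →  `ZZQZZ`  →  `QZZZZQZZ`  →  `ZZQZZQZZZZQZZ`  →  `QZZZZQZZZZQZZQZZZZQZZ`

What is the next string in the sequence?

From term 3 onward, concatenate the second-to-last term with the last: Q·ZZ = QZZ, ZZ·QZZ = ZZQZZ, …
Continuing: ZZQZZQZZZZQZZ · QZZZZQZZZZQZZQZZZZQZZ gives term 8.

ZZQZZQZZZZQZZQZZZZQZZZZQZZQZZZZQZZ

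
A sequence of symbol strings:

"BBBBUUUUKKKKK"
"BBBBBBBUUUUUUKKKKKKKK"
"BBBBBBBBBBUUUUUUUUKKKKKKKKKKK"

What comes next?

BBBBBBBBBBBBBUUUUUUUUUUKKKKKKKKKKKKKK

Reading off run lengths: B runs 4, 7, 10; U runs 4, 6, 8; K runs 5, 8, 11 — each is linear in n, where the shown terms are n = 2, 3, 4.
At n = 5 the blocks have lengths 13, 10, 14.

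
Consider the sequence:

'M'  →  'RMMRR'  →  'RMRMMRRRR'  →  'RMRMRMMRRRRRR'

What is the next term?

Each term wraps the previous one in RM on the left and RR on the right.
One more step from RMRMRMMRRRRRR gives the answer.

RMRMRMRMMRRRRRRRR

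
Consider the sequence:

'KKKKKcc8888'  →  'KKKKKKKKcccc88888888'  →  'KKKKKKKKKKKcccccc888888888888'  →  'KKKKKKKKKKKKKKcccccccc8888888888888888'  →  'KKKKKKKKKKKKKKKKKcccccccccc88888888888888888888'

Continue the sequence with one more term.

KKKKKKKKKKKKKKKKKKKKcccccccccccc888888888888888888888888

The n-th term is 3n+2 K's then 2n c's then 4n 8's (n = 1, 2, …).
For the next term, n = 6, so the run lengths are 20, 12, 24.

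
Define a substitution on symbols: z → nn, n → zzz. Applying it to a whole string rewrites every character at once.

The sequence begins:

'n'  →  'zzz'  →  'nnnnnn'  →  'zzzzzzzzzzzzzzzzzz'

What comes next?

nnnnnnnnnnnnnnnnnnnnnnnnnnnnnnnnnnnn

Applying the rule to each of the 18 symbols of zzzzzzzzzzzzzzzzzz gives the pieces nn nn nn nn nn nn nn nn nn nn nn nn nn nn nn nn nn nn, which concatenate to the answer.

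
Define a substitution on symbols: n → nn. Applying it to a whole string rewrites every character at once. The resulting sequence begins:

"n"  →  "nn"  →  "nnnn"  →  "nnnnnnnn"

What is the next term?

Apply φ to nnnnnnnn symbol by symbol: n→nn, n→nn, n→nn, n→nn, n→nn, n→nn, n→nn, n→nn; joined: nn nn nn nn nn nn nn nn.

nnnnnnnnnnnnnnnn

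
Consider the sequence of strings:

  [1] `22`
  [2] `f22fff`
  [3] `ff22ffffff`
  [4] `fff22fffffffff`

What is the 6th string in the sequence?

fffff22fffffffffffffff

Every step adds f to the front and fff to the end of the previous string.
From fff22fffffffff, 2 further steps: fff22fffffffff → ffff22ffffffffffff → (answer).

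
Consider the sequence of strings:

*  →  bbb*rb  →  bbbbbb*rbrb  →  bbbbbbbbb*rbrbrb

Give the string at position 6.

Every step adds bbb to the front and rb to the end of the previous string.
From bbbbbbbbb*rbrbrb, 2 further steps: bbbbbbbbb*rbrbrb → bbbbbbbbbbbb*rbrbrbrb → (answer).

bbbbbbbbbbbbbbb*rbrbrbrbrb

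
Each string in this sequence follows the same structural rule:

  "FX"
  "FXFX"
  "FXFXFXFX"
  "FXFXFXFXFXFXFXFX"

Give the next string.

Each string is two copies of the previous one concatenated.
Doubling FXFXFXFXFXFXFXFX:

FXFXFXFXFXFXFXFXFXFXFXFXFXFXFXFX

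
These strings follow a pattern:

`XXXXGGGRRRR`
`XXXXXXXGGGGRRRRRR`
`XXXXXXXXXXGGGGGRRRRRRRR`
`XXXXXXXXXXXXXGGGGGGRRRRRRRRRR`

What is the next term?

XXXXXXXXXXXXXXXXGGGGGGGRRRRRRRRRRRR

Each string has the form X^{3n+1} G^{n+2} R^{2n+2} (n = 1, 2, …).
For the next term, n = 5, so the run lengths are 16, 7, 12.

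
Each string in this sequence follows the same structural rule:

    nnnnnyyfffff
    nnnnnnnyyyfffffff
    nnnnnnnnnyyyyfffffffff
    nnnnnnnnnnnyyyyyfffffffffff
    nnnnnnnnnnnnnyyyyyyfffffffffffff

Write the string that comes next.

Term n consists of 2n+1 n's, followed by n y's, followed by 2n+1 f's, where the shown terms are n = 2, 3, 4, 5, 6.
For the next term, n = 7, so the run lengths are 15, 7, 15.

nnnnnnnnnnnnnnnyyyyyyyfffffffffffffff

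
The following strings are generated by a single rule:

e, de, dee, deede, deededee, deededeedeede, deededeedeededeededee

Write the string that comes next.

Each term (from the third on) is the previous term followed by the one before it: term 3 = de·e = dee.
So term 8 is deededeedeededeededee·deededeedeede.

deededeedeededeededeedeededeedeede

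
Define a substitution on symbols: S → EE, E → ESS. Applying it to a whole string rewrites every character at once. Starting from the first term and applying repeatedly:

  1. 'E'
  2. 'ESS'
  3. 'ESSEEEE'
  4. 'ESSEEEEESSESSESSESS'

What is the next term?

φ(ESSEEEEESSESSESSESS) expands symbol-by-symbol to ESS EE EE ESS ESS ESS ESS ESS EE EE ESS EE EE ESS EE EE ESS EE EE; joining the 19 pieces gives the next term.

ESSEEEEESSESSESSESSESSEEEEESSEEEEESSEEEEESSEEEE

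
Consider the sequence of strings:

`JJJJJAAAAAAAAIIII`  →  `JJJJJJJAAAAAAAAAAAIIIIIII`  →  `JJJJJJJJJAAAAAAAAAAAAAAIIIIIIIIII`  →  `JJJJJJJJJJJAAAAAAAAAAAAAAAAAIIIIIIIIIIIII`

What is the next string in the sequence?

Each string has the form J^{2n+1} A^{3n+2} I^{3n-2}, where the shown terms are n = 2, 3, 4, 5.
Setting n = 6 gives 13, 20, 16 characters in each block.

JJJJJJJJJJJJJAAAAAAAAAAAAAAAAAAAAIIIIIIIIIIIIIIII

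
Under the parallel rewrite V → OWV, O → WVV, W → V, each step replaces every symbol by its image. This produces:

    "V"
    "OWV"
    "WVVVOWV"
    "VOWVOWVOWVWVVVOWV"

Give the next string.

φ(VOWVOWVOWVWVVVOWV) expands symbol-by-symbol to OWV WVV V OWV WVV V OWV WVV V OWV V OWV OWV OWV WVV V OWV; joining the 17 pieces gives the next term.

OWVWVVVOWVWVVVOWVWVVVOWVVOWVOWVOWVWVVVOWV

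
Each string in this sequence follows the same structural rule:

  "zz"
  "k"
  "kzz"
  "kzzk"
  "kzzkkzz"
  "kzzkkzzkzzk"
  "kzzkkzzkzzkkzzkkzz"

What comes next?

From term 3 onward, concatenate the last term with the second-to-last: k·zz = kzz, kzz·k = kzzk, …
Continuing: kzzkkzzkzzkkzzkkzz · kzzkkzzkzzk gives term 8.

kzzkkzzkzzkkzzkkzzkzzkkzzkzzk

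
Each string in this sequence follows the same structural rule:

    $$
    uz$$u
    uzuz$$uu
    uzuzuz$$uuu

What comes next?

s(k+1) = uz·s(k)·u, so each term gains uz as a prefix and u as a suffix.
Applying this once more to uzuzuz$$uuu:

uzuzuzuz$$uuuu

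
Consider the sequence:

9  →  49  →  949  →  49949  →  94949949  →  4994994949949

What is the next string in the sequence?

This is a Fibonacci-style word recurrence s(k) = s(k−2)·s(k−1): e.g. 9·49 = 949.
Continuing: 94949949 · 4994994949949 gives term 7.

949499494994994949949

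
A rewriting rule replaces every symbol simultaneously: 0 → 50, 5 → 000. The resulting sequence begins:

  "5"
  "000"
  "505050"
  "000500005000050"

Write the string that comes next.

Applying the rule to each of the 15 symbols of 000500005000050 gives the pieces 50 50 50 000 50 50 50 50 000 50 50 50 50 000 50, which concatenate to the answer.

505050000505050500005050505000050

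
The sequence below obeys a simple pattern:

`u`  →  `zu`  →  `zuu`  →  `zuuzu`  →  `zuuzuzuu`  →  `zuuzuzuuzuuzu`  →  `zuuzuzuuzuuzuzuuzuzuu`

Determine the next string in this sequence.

zuuzuzuuzuuzuzuuzuzuuzuuzuzuuzuuzu

This is a Fibonacci-style word recurrence s(k) = s(k−1)·s(k−2): e.g. zu·u = zuu.
The next term joins zuuzuzuuzuuzuzuuzuzuu and zuuzuzuuzuuzu.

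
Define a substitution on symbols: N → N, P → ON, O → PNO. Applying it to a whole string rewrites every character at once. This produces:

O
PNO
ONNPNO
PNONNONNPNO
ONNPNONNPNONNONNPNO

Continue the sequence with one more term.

Rewriting the 19 symbols of ONNPNONNPNONNONNPNO one by one yields PNO N N ON N PNO N N ON N PNO N N PNO N N ON N PNO; concatenated:

PNONNONNPNONNONNPNONNPNONNONNPNO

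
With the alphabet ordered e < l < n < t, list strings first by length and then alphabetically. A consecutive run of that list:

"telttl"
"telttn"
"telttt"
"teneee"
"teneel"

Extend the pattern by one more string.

teneen

The successor of teneel increments the rightmost position that isn't already t and resets every position after it to e.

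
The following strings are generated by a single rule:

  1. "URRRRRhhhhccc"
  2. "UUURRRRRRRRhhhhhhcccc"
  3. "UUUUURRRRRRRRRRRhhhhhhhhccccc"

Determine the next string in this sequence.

Term n consists of 2n-1 U's, followed by 3n+2 R's, followed by 2n+2 h's, followed by n+2 c's (n = 1, 2, …).
For the next term, n = 4, so the run lengths are 7, 14, 10, 6.

UUUUUUURRRRRRRRRRRRRRhhhhhhhhhhcccccc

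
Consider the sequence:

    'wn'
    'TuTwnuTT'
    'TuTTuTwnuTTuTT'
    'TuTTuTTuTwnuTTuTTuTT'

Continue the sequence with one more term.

Each term wraps the previous one in TuT on the left and uTT on the right.
One more step from TuTTuTTuTwnuTTuTTuTT gives the answer.

TuTTuTTuTTuTwnuTTuTTuTTuTT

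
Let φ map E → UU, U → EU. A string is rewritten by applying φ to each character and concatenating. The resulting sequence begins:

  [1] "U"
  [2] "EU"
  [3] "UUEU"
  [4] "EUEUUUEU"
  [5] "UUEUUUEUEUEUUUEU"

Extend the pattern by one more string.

EUEUUUEUEUEUUUEUUUEUUUEUEUEUUUEU

Replace each of the 16 characters of UUEUUUEUEUEUUUEU in place — EU EU UU EU EU EU UU EU UU EU UU EU EU EU UU EU — and concatenate.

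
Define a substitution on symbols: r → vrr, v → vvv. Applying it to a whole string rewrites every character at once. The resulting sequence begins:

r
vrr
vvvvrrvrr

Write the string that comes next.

vvvvvvvvvvvvvrrvrrvvvvrrvrr

Apply φ to vvvvrrvrr symbol by symbol: v→vvv, v→vvv, v→vvv, v→vvv, r→vrr, r→vrr, v→vvv, r→vrr, r→vrr; joined: vvv vvv vvv vvv vrr vrr vvv vrr vrr.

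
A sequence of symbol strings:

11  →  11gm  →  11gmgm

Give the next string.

The strings grow by a fixed suffix gm each time.
So the next term is 11gmgm·gm.

11gmgmgm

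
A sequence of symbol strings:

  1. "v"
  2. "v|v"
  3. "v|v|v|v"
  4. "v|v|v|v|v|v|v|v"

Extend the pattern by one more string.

s(k+1) = s(k)·|·s(k) — each term doubles the last with '|' between the halves.
Doubling v|v|v|v|v|v|v|v with '|' between the halves:

v|v|v|v|v|v|v|v|v|v|v|v|v|v|v|v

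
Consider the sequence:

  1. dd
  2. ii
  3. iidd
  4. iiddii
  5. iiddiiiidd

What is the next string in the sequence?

iiddiiiiddiiddii

Each term (from the third on) is the previous term followed by the one before it: term 3 = ii·dd = iidd.
So term 6 is iiddiiiidd·iiddii.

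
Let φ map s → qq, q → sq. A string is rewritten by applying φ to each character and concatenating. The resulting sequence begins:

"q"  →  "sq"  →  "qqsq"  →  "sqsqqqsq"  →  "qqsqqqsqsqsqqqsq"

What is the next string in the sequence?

φ(qqsqqqsqsqsqqqsq) expands symbol-by-symbol to sq sq qq sq sq sq qq sq qq sq qq sq sq sq qq sq; joining the 16 pieces gives the next term.

sqsqqqsqsqsqqqsqqqsqqqsqsqsqqqsq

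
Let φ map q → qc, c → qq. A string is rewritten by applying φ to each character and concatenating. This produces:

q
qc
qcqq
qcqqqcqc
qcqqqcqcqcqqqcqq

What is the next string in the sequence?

qcqqqcqcqcqqqcqqqcqqqcqcqcqqqcqc

Replace each of the 16 characters of qcqqqcqcqcqqqcqq in place — qc qq qc qc qc qq qc qq qc qq qc qc qc qq qc qc — and concatenate.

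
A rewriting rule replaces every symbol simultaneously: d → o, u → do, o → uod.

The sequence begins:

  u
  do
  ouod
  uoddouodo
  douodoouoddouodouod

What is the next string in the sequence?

φ(douodoouoddouodouod) expands symbol-by-symbol to o uod do uod o uod uod do uod o o uod do uod o uod do uod o; joining the 19 pieces gives the next term.

ouoddouodouoduoddouodoouoddouodouoddouodo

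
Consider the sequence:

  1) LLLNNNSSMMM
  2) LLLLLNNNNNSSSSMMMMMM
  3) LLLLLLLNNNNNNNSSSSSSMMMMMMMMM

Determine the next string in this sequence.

LLLLLLLLLNNNNNNNNNSSSSSSSSMMMMMMMMMMMM

The n-th term is 2n+1 L's then 2n+1 N's then 2n S's then 3n M's (n = 1, 2, …).
At n = 4 the blocks have lengths 9, 9, 8, 12.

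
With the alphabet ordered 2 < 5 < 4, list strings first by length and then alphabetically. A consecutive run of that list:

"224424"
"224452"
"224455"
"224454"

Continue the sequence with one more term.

Treat 224454 as a base-3 numeral over the given alphabet and add one, carrying through any trailing 4's.

224442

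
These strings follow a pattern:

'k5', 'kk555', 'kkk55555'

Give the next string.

kkkk5555555

Each string has the form k^{n} 5^{2n-1} (n = 1, 2, …).
Setting n = 4 gives 4, 7 characters in each block.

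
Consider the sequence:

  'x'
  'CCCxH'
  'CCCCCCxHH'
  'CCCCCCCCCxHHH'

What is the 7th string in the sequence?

Every step adds CCC to the front and H to the end of the previous string.
From CCCCCCCCCxHHH, 3 further steps: CCCCCCCCCxHHH → CCCCCCCCCCCCxHHHH → CCCCCCCCCCCCCCCxHHHHH → (answer).

CCCCCCCCCCCCCCCCCCxHHHHHH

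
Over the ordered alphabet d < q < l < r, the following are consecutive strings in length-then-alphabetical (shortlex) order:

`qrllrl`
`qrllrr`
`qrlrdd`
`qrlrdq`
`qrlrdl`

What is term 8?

Advancing 3 positions from qrlrdl through qrlrdl → qrlrdr → qrlrqd reaches term 8.

qrlrqq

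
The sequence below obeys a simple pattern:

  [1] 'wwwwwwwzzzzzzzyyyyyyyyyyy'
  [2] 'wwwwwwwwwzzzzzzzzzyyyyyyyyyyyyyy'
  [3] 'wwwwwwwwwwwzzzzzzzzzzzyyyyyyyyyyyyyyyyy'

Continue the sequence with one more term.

wwwwwwwwwwwwwzzzzzzzzzzzzzyyyyyyyyyyyyyyyyyyyy

Term n consists of 2n+1 w's, followed by 2n+1 z's, followed by 3n+2 y's, where the shown terms are n = 3, 4, 5.
Setting n = 6 gives 13, 13, 20 characters in each block.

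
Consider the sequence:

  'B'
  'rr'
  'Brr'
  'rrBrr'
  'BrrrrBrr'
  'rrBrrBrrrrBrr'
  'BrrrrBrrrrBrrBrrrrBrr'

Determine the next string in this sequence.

rrBrrBrrrrBrrBrrrrBrrrrBrrBrrrrBrr

Each term (from the third on) is the two preceding terms concatenated in order: term 3 = B·rr = Brr.
The next term joins rrBrrBrrrrBrr and BrrrrBrrrrBrrBrrrrBrr.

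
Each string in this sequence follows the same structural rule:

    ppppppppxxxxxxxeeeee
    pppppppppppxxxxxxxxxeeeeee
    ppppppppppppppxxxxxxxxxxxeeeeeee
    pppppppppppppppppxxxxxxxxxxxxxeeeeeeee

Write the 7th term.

Each string has the form p^{3n-1} x^{2n+1} e^{n+2}, where the shown terms are n = 3, 4, 5, 6.
Setting n = 9 gives 26, 19, 11 characters in each block.

ppppppppppppppppppppppppppxxxxxxxxxxxxxxxxxxxeeeeeeeeeee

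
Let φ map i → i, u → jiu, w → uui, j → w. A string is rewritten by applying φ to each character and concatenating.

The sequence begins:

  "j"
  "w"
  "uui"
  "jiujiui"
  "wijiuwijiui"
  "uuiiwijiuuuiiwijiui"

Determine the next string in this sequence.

Rewriting the 19 symbols of uuiiwijiuuuiiwijiui one by one yields jiu jiu i i uui i w i jiu jiu jiu i i uui i w i jiu i; concatenated:

jiujiuiiuuiiwijiujiujiuiiuuiiwijiui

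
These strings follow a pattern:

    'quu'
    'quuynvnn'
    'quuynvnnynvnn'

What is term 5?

Every step adds ynvnn to the end: s(k+1) = s(k)·ynvnn.
From quuynvnnynvnn, 2 further steps: quuynvnnynvnn → quuynvnnynvnnynvnn → (answer).

quuynvnnynvnnynvnnynvnn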